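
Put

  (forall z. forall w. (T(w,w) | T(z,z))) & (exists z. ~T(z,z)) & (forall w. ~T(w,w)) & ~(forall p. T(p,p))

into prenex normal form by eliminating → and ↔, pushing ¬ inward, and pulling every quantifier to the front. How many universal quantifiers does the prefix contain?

3

Move each ¬ inward, flipping quantifiers it crosses:
  (forall z. forall w. (T(w,w) | T(z,z))) & (exists z. ~T(z,z)) & (forall w. ~T(w,w)) & (exists p. ~T(p,p))
Rename bound variables to avoid capture: z↦w1, w↦c.
  (forall z. forall w. (T(w,w) | T(z,z))) & (exists w1. ~T(w1,w1)) & (forall c. ~T(c,c)) & (exists p. ~T(p,p))
Finally move all quantifiers to the prefix:
  forall z. forall w. exists w1. forall c. exists p. ((T(w,w) | T(z,z)) & ~T(w1,w1) & ~T(c,c) & ~T(p,p))
The prefix is forall z forall w exists w1 forall c exists p: 3 universal, 2 existential.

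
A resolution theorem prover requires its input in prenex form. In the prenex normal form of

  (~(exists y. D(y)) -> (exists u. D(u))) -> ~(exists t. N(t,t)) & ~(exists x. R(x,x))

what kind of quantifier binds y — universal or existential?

Rewrite implications/biconditionals: A → B as ¬A ∨ B.
  ~(~~(exists y. D(y)) | (exists u. D(u))) | ~(exists t. N(t,t)) & ~(exists x. R(x,x))
Move each ¬ inward, flipping quantifiers it crosses:
  (forall y. ~D(y)) & (forall u. ~D(u)) | (forall t. ~N(t,t)) & (forall x. ~R(x,x))
All bound variables are already distinct, so no renaming is needed.
Finally move all quantifiers to the prefix:
  forall y. forall u. forall t. forall x. (~D(y) & ~D(u) | ~N(t,t) & ~R(x,x))
The quantifier exists y sits under an odd number of negations (counting the antecedent side of each →), so it flips to forall y.

universal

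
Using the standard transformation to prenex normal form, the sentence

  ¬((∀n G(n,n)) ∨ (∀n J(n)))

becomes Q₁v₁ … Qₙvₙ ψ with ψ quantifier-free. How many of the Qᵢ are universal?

Push ¬ through the quantifiers and connectives to reach negation normal form:
  (∃n ¬G(n,n)) ∧ (∃n ¬J(n))
Give each quantifier a distinct variable: n↦s.
  (∃n ¬G(n,n)) ∧ (∃s ¬J(s))
Pull the quantifiers to the front (each side's bound variable is not free in the other side):
  ∃n ∃s (¬G(n,n) ∧ ¬J(s))
The prefix is ∃n ∃s: 0 universal, 2 existential.

0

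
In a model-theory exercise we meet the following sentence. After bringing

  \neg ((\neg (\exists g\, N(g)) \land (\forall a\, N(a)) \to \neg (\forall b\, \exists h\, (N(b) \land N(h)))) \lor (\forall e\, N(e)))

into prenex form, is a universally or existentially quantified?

Rewrite implications/biconditionals: A → B as ¬A ∨ B.
  \neg (\neg (\neg (\exists g\, N(g)) \land (\forall a\, N(a))) \lor \neg (\forall b\, \exists h\, (N(b) \land N(h))) \lor (\forall e\, N(e)))
Push ¬ through the quantifiers and connectives to reach negation normal form:
  (\forall g\, \neg N(g)) \land (\forall a\, N(a)) \land (\forall b\, \exists h\, (N(b) \land N(h))) \land (\exists e\, \neg N(e))
All bound variables are already distinct, so no renaming is needed.
Finally move all quantifiers to the prefix:
  \forall g\, \forall a\, \forall b\, \exists h\, \exists e\, (\neg N(g) \land N(a) \land N(b) \land N(h) \land \neg N(e))
The quantifier \forall a sits under an even number of negations (counting the antecedent side of each →), so it remains universal.

universal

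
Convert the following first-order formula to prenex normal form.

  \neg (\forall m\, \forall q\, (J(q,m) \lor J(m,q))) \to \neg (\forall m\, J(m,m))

\forall m\, \forall q\, \exists x1\, (J(q,m) \lor J(m,q) \lor \neg J(x1,x1))

Eliminate → and ↔ using ¬ and ∨.
  \neg \neg (\forall m\, \forall q\, (J(q,m) \lor J(m,q))) \lor \neg (\forall m\, J(m,m))
Push ¬ through the quantifiers and connectives to reach negation normal form:
  (\forall m\, \forall q\, (J(q,m) \lor J(m,q))) \lor (\exists m\, \neg J(m,m))
Standardize variables apart so no two quantifiers bind the same name: m↦x1.
  (\forall m\, \forall q\, (J(q,m) \lor J(m,q))) \lor (\exists x1\, \neg J(x1,x1))
Extract every quantifier outward, since the variables are now distinct and don't occur free across branches:
  \forall m\, \forall q\, \exists x1\, (J(q,m) \lor J(m,q) \lor \neg J(x1,x1))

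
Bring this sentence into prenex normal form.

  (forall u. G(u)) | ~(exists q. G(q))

Move each ¬ inward, flipping quantifiers it crosses:
  (forall u. G(u)) | (forall q. ~G(q))
All bound variables are already distinct, so no renaming is needed.
Extract every quantifier outward, since the variables are now distinct and don't occur free across branches:
  forall u. forall q. (G(u) | ~G(q))

forall u. forall q. (G(u) | ~G(q))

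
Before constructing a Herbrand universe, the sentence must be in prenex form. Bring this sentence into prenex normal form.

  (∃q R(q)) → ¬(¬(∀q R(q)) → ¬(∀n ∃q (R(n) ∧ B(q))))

∀q ∃a ∀n ∃z (¬R(q) ∨ ¬R(a) ∧ R(n) ∧ B(z))

Eliminate → and ↔ using ¬ and ∨.
  ¬(∃q R(q)) ∨ ¬(¬¬(∀q R(q)) ∨ ¬(∀n ∃q (R(n) ∧ B(q))))
Move each ¬ inward, flipping quantifiers it crosses:
  (∀q ¬R(q)) ∨ (∃q ¬R(q)) ∧ (∀n ∃q (R(n) ∧ B(q)))
Rename bound variables to avoid capture: q↦a, q↦z.
  (∀q ¬R(q)) ∨ (∃a ¬R(a)) ∧ (∀n ∃z (R(n) ∧ B(z)))
Finally move all quantifiers to the prefix:
  ∀q ∃a ∀n ∃z (¬R(q) ∨ ¬R(a) ∧ R(n) ∧ B(z))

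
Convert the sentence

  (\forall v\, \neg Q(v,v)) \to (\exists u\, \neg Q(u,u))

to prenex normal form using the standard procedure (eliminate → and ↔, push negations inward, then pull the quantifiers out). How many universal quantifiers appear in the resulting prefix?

0

First replace A → B with ¬A ∨ B.
  \neg (\forall v\, \neg Q(v,v)) \lor (\exists u\, \neg Q(u,u))
Drive negations inward (¬∀x A ≡ ∃x ¬A, ¬∃x A ≡ ∀x ¬A, De Morgan for ∧/∨):
  (\exists v\, Q(v,v)) \lor (\exists u\, \neg Q(u,u))
All bound variables are already distinct, so no renaming is needed.
Extract every quantifier outward, since the variables are now distinct and don't occur free across branches:
  \exists v\, \exists u\, (Q(v,v) \lor \neg Q(u,u))
The prefix is \exists v \exists u: 0 universal, 2 existential.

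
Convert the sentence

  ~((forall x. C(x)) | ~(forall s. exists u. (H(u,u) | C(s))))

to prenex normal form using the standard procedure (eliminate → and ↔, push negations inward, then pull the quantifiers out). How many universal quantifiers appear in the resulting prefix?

Drive negations inward (¬∀x A ≡ ∃x ¬A, ¬∃x A ≡ ∀x ¬A, De Morgan for ∧/∨):
  (exists x. ~C(x)) & (forall s. exists u. (H(u,u) | C(s)))
All bound variables are already distinct, so no renaming is needed.
Finally move all quantifiers to the prefix:
  exists x. forall s. exists u. (~C(x) & (H(u,u) | C(s)))
The prefix is exists x forall s exists u: 1 universal, 2 existential.

1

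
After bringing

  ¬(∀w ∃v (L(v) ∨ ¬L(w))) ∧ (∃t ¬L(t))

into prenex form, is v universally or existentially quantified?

Move each ¬ inward, flipping quantifiers it crosses:
  (∃w ∀v (¬L(v) ∧ L(w))) ∧ (∃t ¬L(t))
All bound variables are already distinct, so no renaming is needed.
Pull the quantifiers to the front (each side's bound variable is not free in the other side):
  ∃w ∀v ∃t (¬L(v) ∧ L(w) ∧ ¬L(t))
The quantifier ∃v sits under an odd number of negations, so it flips to ∀v.

universal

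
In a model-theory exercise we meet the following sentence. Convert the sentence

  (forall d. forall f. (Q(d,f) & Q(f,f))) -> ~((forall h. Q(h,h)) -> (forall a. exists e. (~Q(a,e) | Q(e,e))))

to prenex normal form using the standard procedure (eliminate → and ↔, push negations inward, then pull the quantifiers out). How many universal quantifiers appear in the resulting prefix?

2

Rewrite implications/biconditionals: A → B as ¬A ∨ B.
  ~(forall d. forall f. (Q(d,f) & Q(f,f))) | ~(~(forall h. Q(h,h)) | (forall a. exists e. (~Q(a,e) | Q(e,e))))
Push ¬ through the quantifiers and connectives to reach negation normal form:
  (exists d. exists f. (~Q(d,f) | ~Q(f,f))) | (forall h. Q(h,h)) & (exists a. forall e. (Q(a,e) & ~Q(e,e)))
Extract every quantifier outward, since the variables are now distinct and don't occur free across branches:
  exists d. exists f. forall h. exists a. forall e. (~Q(d,f) | ~Q(f,f) | Q(h,h) & Q(a,e) & ~Q(e,e))
The prefix is exists d exists f forall h exists a forall e: 2 universal, 3 existential.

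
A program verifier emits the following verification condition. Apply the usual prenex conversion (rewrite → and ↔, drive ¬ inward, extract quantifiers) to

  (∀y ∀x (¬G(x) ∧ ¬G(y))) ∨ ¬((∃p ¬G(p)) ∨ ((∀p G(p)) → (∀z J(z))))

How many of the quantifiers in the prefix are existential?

1

Eliminate → and ↔ using ¬ and ∨.
  (∀y ∀x (¬G(x) ∧ ¬G(y))) ∨ ¬((∃p ¬G(p)) ∨ ¬(∀p G(p)) ∨ (∀z J(z)))
Drive negations inward (¬∀x A ≡ ∃x ¬A, ¬∃x A ≡ ∀x ¬A, De Morgan for ∧/∨):
  (∀y ∀x (¬G(x) ∧ ¬G(y))) ∨ (∀p G(p)) ∧ (∀p G(p)) ∧ (∃z ¬J(z))
Rename bound variables to avoid capture: p↦r.
  (∀y ∀x (¬G(x) ∧ ¬G(y))) ∨ (∀p G(p)) ∧ (∀r G(r)) ∧ (∃z ¬J(z))
Finally move all quantifiers to the prefix:
  ∀y ∀x ∀p ∀r ∃z (¬G(x) ∧ ¬G(y) ∨ G(p) ∧ G(r) ∧ ¬J(z))
The prefix is ∀y ∀x ∀p ∀r ∃z: 4 universal, 1 existential.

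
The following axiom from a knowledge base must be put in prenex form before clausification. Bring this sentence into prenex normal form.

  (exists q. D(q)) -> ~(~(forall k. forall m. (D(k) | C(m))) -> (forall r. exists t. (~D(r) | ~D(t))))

forall q. exists k. exists m. exists r. forall t. (~D(q) | ~D(k) & ~C(m) & D(r) & D(t))

Eliminate → and ↔ using ¬ and ∨.
  ~(exists q. D(q)) | ~(~~(forall k. forall m. (D(k) | C(m))) | (forall r. exists t. (~D(r) | ~D(t))))
Move each ¬ inward, flipping quantifiers it crosses:
  (forall q. ~D(q)) | (exists k. exists m. (~D(k) & ~C(m))) & (exists r. forall t. (D(r) & D(t)))
All bound variables are already distinct, so no renaming is needed.
Finally move all quantifiers to the prefix:
  forall q. exists k. exists m. exists r. forall t. (~D(q) | ~D(k) & ~C(m) & D(r) & D(t))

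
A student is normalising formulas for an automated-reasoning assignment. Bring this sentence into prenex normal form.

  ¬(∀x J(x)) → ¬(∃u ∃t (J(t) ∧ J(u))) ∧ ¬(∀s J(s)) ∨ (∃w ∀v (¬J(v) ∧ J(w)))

First replace A → B with ¬A ∨ B.
  ¬¬(∀x J(x)) ∨ ¬(∃u ∃t (J(t) ∧ J(u))) ∧ ¬(∀s J(s)) ∨ (∃w ∀v (¬J(v) ∧ J(w)))
Drive negations inward (¬∀x A ≡ ∃x ¬A, ¬∃x A ≡ ∀x ¬A, De Morgan for ∧/∨):
  (∀x J(x)) ∨ (∀u ∀t (¬J(t) ∨ ¬J(u))) ∧ (∃s ¬J(s)) ∨ (∃w ∀v (¬J(v) ∧ J(w)))
Pull the quantifiers to the front (each side's bound variable is not free in the other side):
  ∀x ∀u ∀t ∃s ∃w ∀v (J(x) ∨ (¬J(t) ∨ ¬J(u)) ∧ ¬J(s) ∨ ¬J(v) ∧ J(w))

∀x ∀u ∀t ∃s ∃w ∀v (J(x) ∨ (¬J(t) ∨ ¬J(u)) ∧ ¬J(s) ∨ ¬J(v) ∧ J(w))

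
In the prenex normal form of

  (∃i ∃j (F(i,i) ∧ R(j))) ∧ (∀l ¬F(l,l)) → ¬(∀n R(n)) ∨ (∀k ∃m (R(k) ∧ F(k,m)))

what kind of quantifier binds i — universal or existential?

universal

Rewrite implications/biconditionals: A → B as ¬A ∨ B.
  ¬((∃i ∃j (F(i,i) ∧ R(j))) ∧ (∀l ¬F(l,l))) ∨ ¬(∀n R(n)) ∨ (∀k ∃m (R(k) ∧ F(k,m)))
Drive negations inward (¬∀x A ≡ ∃x ¬A, ¬∃x A ≡ ∀x ¬A, De Morgan for ∧/∨):
  (∀i ∀j (¬F(i,i) ∨ ¬R(j))) ∨ (∃l F(l,l)) ∨ (∃n ¬R(n)) ∨ (∀k ∃m (R(k) ∧ F(k,m)))
Finally move all quantifiers to the prefix:
  ∀i ∀j ∃l ∃n ∀k ∃m (¬F(i,i) ∨ ¬R(j) ∨ F(l,l) ∨ ¬R(n) ∨ R(k) ∧ F(k,m))
The quantifier ∃i sits under an odd number of negations (counting the antecedent side of each →), so it flips to ∀i.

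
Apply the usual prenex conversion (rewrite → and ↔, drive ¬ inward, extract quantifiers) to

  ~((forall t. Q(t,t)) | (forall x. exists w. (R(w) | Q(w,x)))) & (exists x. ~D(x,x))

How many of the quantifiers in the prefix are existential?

Move each ¬ inward, flipping quantifiers it crosses:
  (exists t. ~Q(t,t)) & (exists x. forall w. (~R(w) & ~Q(w,x))) & (exists x. ~D(x,x))
Give each quantifier a distinct variable: x↦u.
  (exists t. ~Q(t,t)) & (exists x. forall w. (~R(w) & ~Q(w,x))) & (exists u. ~D(u,u))
Pull the quantifiers to the front (each side's bound variable is not free in the other side):
  exists t. exists x. forall w. exists u. (~Q(t,t) & ~R(w) & ~Q(w,x) & ~D(u,u))
The prefix is exists t exists x forall w exists u: 1 universal, 3 existential.

3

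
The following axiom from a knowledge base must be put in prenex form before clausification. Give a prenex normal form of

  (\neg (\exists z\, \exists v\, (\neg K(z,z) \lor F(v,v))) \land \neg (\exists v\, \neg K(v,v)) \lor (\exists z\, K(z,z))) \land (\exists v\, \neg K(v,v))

\forall z\, \forall v\, \forall p\, \exists y1\, \exists z1\, ((K(z,z) \land \neg F(v,v) \land K(p,p) \lor K(y1,y1)) \land \neg K(z1,z1))

Push ¬ through the quantifiers and connectives to reach negation normal form:
  ((\forall z\, \forall v\, (K(z,z) \land \neg F(v,v))) \land (\forall v\, K(v,v)) \lor (\exists z\, K(z,z))) \land (\exists v\, \neg K(v,v))
Standardize variables apart so no two quantifiers bind the same name: v↦p, z↦y1, v↦z1.
  ((\forall z\, \forall v\, (K(z,z) \land \neg F(v,v))) \land (\forall p\, K(p,p)) \lor (\exists y1\, K(y1,y1))) \land (\exists z1\, \neg K(z1,z1))
Finally move all quantifiers to the prefix:
  \forall z\, \forall v\, \forall p\, \exists y1\, \exists z1\, ((K(z,z) \land \neg F(v,v) \land K(p,p) \lor K(y1,y1)) \land \neg K(z1,z1))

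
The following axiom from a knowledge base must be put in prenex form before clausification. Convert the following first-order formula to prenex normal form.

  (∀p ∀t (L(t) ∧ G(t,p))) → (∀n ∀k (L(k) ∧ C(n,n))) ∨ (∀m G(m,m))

∃p ∃t ∀n ∀k ∀m (¬L(t) ∨ ¬G(t,p) ∨ L(k) ∧ C(n,n) ∨ G(m,m))

Rewrite implications/biconditionals: A → B as ¬A ∨ B.
  ¬(∀p ∀t (L(t) ∧ G(t,p))) ∨ (∀n ∀k (L(k) ∧ C(n,n))) ∨ (∀m G(m,m))
Move each ¬ inward, flipping quantifiers it crosses:
  (∃p ∃t (¬L(t) ∨ ¬G(t,p))) ∨ (∀n ∀k (L(k) ∧ C(n,n))) ∨ (∀m G(m,m))
Finally move all quantifiers to the prefix:
  ∃p ∃t ∀n ∀k ∀m (¬L(t) ∨ ¬G(t,p) ∨ L(k) ∧ C(n,n) ∨ G(m,m))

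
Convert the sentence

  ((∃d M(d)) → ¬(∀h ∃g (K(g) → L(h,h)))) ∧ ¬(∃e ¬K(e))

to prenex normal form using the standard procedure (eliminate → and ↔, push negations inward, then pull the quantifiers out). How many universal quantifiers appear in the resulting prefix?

Rewrite implications/biconditionals: A → B as ¬A ∨ B.
  (¬(∃d M(d)) ∨ ¬(∀h ∃g (¬K(g) ∨ L(h,h)))) ∧ ¬(∃e ¬K(e))
Drive negations inward (¬∀x A ≡ ∃x ¬A, ¬∃x A ≡ ∀x ¬A, De Morgan for ∧/∨):
  ((∀d ¬M(d)) ∨ (∃h ∀g (K(g) ∧ ¬L(h,h)))) ∧ (∀e K(e))
All bound variables are already distinct, so no renaming is needed.
Extract every quantifier outward, since the variables are now distinct and don't occur free across branches:
  ∀d ∃h ∀g ∀e ((¬M(d) ∨ K(g) ∧ ¬L(h,h)) ∧ K(e))
The prefix is ∀d ∃h ∀g ∀e: 3 universal, 1 existential.

3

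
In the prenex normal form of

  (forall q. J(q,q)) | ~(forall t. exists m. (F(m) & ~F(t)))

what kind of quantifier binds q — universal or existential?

Push ¬ through the quantifiers and connectives to reach negation normal form:
  (forall q. J(q,q)) | (exists t. forall m. (~F(m) | F(t)))
All bound variables are already distinct, so no renaming is needed.
Pull the quantifiers to the front (each side's bound variable is not free in the other side):
  forall q. exists t. forall m. (J(q,q) | ~F(m) | F(t))
The quantifier forall q sits under an even number of negations, so it remains universal.

universal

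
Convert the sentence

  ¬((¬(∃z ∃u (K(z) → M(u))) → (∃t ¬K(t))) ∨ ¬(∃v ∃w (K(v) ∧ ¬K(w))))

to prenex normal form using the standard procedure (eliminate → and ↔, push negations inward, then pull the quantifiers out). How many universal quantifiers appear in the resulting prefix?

First replace A → B with ¬A ∨ B.
  ¬(¬¬(∃z ∃u (¬K(z) ∨ M(u))) ∨ (∃t ¬K(t)) ∨ ¬(∃v ∃w (K(v) ∧ ¬K(w))))
Move each ¬ inward, flipping quantifiers it crosses:
  (∀z ∀u (K(z) ∧ ¬M(u))) ∧ (∀t K(t)) ∧ (∃v ∃w (K(v) ∧ ¬K(w)))
All bound variables are already distinct, so no renaming is needed.
Finally move all quantifiers to the prefix:
  ∀z ∀u ∀t ∃v ∃w (K(z) ∧ ¬M(u) ∧ K(t) ∧ K(v) ∧ ¬K(w))
The prefix is ∀z ∀u ∀t ∃v ∃w: 3 universal, 2 existential.

3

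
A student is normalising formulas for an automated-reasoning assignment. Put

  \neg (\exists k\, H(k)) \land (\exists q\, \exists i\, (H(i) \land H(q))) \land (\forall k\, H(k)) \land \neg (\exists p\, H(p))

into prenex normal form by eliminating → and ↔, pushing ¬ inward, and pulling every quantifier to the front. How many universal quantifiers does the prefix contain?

Drive negations inward (¬∀x A ≡ ∃x ¬A, ¬∃x A ≡ ∀x ¬A, De Morgan for ∧/∨):
  (\forall k\, \neg H(k)) \land (\exists q\, \exists i\, (H(i) \land H(q))) \land (\forall k\, H(k)) \land (\forall p\, \neg H(p))
Give each quantifier a distinct variable: k↦b.
  (\forall k\, \neg H(k)) \land (\exists q\, \exists i\, (H(i) \land H(q))) \land (\forall b\, H(b)) \land (\forall p\, \neg H(p))
Pull the quantifiers to the front (each side's bound variable is not free in the other side):
  \forall k\, \exists q\, \exists i\, \forall b\, \forall p\, (\neg H(k) \land H(i) \land H(q) \land H(b) \land \neg H(p))
The prefix is \forall k \exists q \exists i \forall b \forall p: 3 universal, 2 existential.

3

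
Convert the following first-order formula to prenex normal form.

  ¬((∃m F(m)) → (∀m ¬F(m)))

Eliminate → and ↔ using ¬ and ∨.
  ¬(¬(∃m F(m)) ∨ (∀m ¬F(m)))
Drive negations inward (¬∀x A ≡ ∃x ¬A, ¬∃x A ≡ ∀x ¬A, De Morgan for ∧/∨):
  (∃m F(m)) ∧ (∃m F(m))
Standardize variables apart so no two quantifiers bind the same name: m↦s.
  (∃m F(m)) ∧ (∃s F(s))
Pull the quantifiers to the front (each side's bound variable is not free in the other side):
  ∃m ∃s (F(m) ∧ F(s))

∃m ∃s (F(m) ∧ F(s))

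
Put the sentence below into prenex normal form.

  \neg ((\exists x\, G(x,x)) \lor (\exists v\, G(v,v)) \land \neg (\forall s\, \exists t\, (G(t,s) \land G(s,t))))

Move each ¬ inward, flipping quantifiers it crosses:
  (\forall x\, \neg G(x,x)) \land ((\forall v\, \neg G(v,v)) \lor (\forall s\, \exists t\, (G(t,s) \land G(s,t))))
All bound variables are already distinct, so no renaming is needed.
Pull the quantifiers to the front (each side's bound variable is not free in the other side):
  \forall x\, \forall v\, \forall s\, \exists t\, (\neg G(x,x) \land (\neg G(v,v) \lor G(t,s) \land G(s,t)))

\forall x\, \forall v\, \forall s\, \exists t\, (\neg G(x,x) \land (\neg G(v,v) \lor G(t,s) \land G(s,t)))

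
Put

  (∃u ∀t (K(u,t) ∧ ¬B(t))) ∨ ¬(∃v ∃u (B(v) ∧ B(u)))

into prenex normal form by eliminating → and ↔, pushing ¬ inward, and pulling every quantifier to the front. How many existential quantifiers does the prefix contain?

1

Drive negations inward (¬∀x A ≡ ∃x ¬A, ¬∃x A ≡ ∀x ¬A, De Morgan for ∧/∨):
  (∃u ∀t (K(u,t) ∧ ¬B(t))) ∨ (∀v ∀u (¬B(v) ∨ ¬B(u)))
Standardize variables apart so no two quantifiers bind the same name: u↦z.
  (∃u ∀t (K(u,t) ∧ ¬B(t))) ∨ (∀v ∀z (¬B(v) ∨ ¬B(z)))
Extract every quantifier outward, since the variables are now distinct and don't occur free across branches:
  ∃u ∀t ∀v ∀z (K(u,t) ∧ ¬B(t) ∨ ¬B(v) ∨ ¬B(z))
The prefix is ∃u ∀t ∀v ∀z: 3 universal, 1 existential.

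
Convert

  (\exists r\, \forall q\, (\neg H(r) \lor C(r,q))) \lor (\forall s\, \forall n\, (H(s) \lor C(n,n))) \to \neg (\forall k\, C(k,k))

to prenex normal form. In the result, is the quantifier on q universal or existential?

Eliminate → and ↔ using ¬ and ∨.
  \neg ((\exists r\, \forall q\, (\neg H(r) \lor C(r,q))) \lor (\forall s\, \forall n\, (H(s) \lor C(n,n)))) \lor \neg (\forall k\, C(k,k))
Push ¬ through the quantifiers and connectives to reach negation normal form:
  (\forall r\, \exists q\, (H(r) \land \neg C(r,q))) \land (\exists s\, \exists n\, (\neg H(s) \land \neg C(n,n))) \lor (\exists k\, \neg C(k,k))
All bound variables are already distinct, so no renaming is needed.
Pull the quantifiers to the front (each side's bound variable is not free in the other side):
  \forall r\, \exists q\, \exists s\, \exists n\, \exists k\, (H(r) \land \neg C(r,q) \land \neg H(s) \land \neg C(n,n) \lor \neg C(k,k))
The quantifier \forall q sits under an odd number of negations (counting the antecedent side of each →), so it flips to \exists q.

existential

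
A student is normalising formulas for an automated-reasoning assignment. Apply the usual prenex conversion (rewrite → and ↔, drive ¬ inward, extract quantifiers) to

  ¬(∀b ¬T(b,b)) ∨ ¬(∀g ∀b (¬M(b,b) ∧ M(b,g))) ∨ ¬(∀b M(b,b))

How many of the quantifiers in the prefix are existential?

4

Push ¬ through the quantifiers and connectives to reach negation normal form:
  (∃b T(b,b)) ∨ (∃g ∃b (M(b,b) ∨ ¬M(b,g))) ∨ (∃b ¬M(b,b))
Standardize variables apart so no two quantifiers bind the same name: b↦x1, b↦y.
  (∃b T(b,b)) ∨ (∃g ∃x1 (M(x1,x1) ∨ ¬M(x1,g))) ∨ (∃y ¬M(y,y))
Finally move all quantifiers to the prefix:
  ∃b ∃g ∃x1 ∃y (T(b,b) ∨ M(x1,x1) ∨ ¬M(x1,g) ∨ ¬M(y,y))
The prefix is ∃b ∃g ∃x1 ∃y: 0 universal, 4 existential.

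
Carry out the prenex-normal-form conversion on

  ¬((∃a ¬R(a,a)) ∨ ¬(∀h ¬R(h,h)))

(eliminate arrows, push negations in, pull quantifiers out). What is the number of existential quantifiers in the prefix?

Drive negations inward (¬∀x A ≡ ∃x ¬A, ¬∃x A ≡ ∀x ¬A, De Morgan for ∧/∨):
  (∀a R(a,a)) ∧ (∀h ¬R(h,h))
All bound variables are already distinct, so no renaming is needed.
Pull the quantifiers to the front (each side's bound variable is not free in the other side):
  ∀a ∀h (R(a,a) ∧ ¬R(h,h))
The prefix is ∀a ∀h: 2 universal, 0 existential.

0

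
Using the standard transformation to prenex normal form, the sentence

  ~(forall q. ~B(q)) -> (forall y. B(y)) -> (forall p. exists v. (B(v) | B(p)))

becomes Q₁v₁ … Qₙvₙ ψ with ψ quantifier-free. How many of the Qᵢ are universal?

Eliminate → and ↔ using ¬ and ∨.
  ~~(forall q. ~B(q)) | ~(forall y. B(y)) | (forall p. exists v. (B(v) | B(p)))
Push ¬ through the quantifiers and connectives to reach negation normal form:
  (forall q. ~B(q)) | (exists y. ~B(y)) | (forall p. exists v. (B(v) | B(p)))
All bound variables are already distinct, so no renaming is needed.
Pull the quantifiers to the front (each side's bound variable is not free in the other side):
  forall q. exists y. forall p. exists v. (~B(q) | ~B(y) | B(v) | B(p))
The prefix is forall q exists y forall p exists v: 2 universal, 2 existential.

2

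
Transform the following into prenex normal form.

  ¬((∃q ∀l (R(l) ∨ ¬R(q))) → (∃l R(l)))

∃q ∀l ∀x1 ((R(l) ∨ ¬R(q)) ∧ ¬R(x1))

Eliminate → and ↔ using ¬ and ∨.
  ¬(¬(∃q ∀l (R(l) ∨ ¬R(q))) ∨ (∃l R(l)))
Push ¬ through the quantifiers and connectives to reach negation normal form:
  (∃q ∀l (R(l) ∨ ¬R(q))) ∧ (∀l ¬R(l))
Rename bound variables to avoid capture: l↦x1.
  (∃q ∀l (R(l) ∨ ¬R(q))) ∧ (∀x1 ¬R(x1))
Pull the quantifiers to the front (each side's bound variable is not free in the other side):
  ∃q ∀l ∀x1 ((R(l) ∨ ¬R(q)) ∧ ¬R(x1))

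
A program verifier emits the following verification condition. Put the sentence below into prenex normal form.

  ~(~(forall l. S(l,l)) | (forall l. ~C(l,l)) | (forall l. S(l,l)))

forall l. exists q. exists x1. (S(l,l) & C(q,q) & ~S(x1,x1))

Push ¬ through the quantifiers and connectives to reach negation normal form:
  (forall l. S(l,l)) & (exists l. C(l,l)) & (exists l. ~S(l,l))
Standardize variables apart so no two quantifiers bind the same name: l↦q, l↦x1.
  (forall l. S(l,l)) & (exists q. C(q,q)) & (exists x1. ~S(x1,x1))
Pull the quantifiers to the front (each side's bound variable is not free in the other side):
  forall l. exists q. exists x1. (S(l,l) & C(q,q) & ~S(x1,x1))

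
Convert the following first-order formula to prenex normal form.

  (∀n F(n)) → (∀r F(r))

First replace A → B with ¬A ∨ B.
  ¬(∀n F(n)) ∨ (∀r F(r))
Push ¬ through the quantifiers and connectives to reach negation normal form:
  (∃n ¬F(n)) ∨ (∀r F(r))
All bound variables are already distinct, so no renaming is needed.
Extract every quantifier outward, since the variables are now distinct and don't occur free across branches:
  ∃n ∀r (¬F(n) ∨ F(r))

∃n ∀r (¬F(n) ∨ F(r))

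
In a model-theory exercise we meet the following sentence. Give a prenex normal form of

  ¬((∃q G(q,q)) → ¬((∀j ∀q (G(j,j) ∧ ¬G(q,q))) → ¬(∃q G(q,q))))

First replace A → B with ¬A ∨ B.
  ¬(¬(∃q G(q,q)) ∨ ¬(¬(∀j ∀q (G(j,j) ∧ ¬G(q,q))) ∨ ¬(∃q G(q,q))))
Drive negations inward (¬∀x A ≡ ∃x ¬A, ¬∃x A ≡ ∀x ¬A, De Morgan for ∧/∨):
  (∃q G(q,q)) ∧ ((∃j ∃q (¬G(j,j) ∨ G(q,q))) ∨ (∀q ¬G(q,q)))
Rename bound variables to avoid capture: q↦w1, q↦y1.
  (∃q G(q,q)) ∧ ((∃j ∃w1 (¬G(j,j) ∨ G(w1,w1))) ∨ (∀y1 ¬G(y1,y1)))
Extract every quantifier outward, since the variables are now distinct and don't occur free across branches:
  ∃q ∃j ∃w1 ∀y1 (G(q,q) ∧ (¬G(j,j) ∨ G(w1,w1) ∨ ¬G(y1,y1)))

∃q ∃j ∃w1 ∀y1 (G(q,q) ∧ (¬G(j,j) ∨ G(w1,w1) ∨ ¬G(y1,y1)))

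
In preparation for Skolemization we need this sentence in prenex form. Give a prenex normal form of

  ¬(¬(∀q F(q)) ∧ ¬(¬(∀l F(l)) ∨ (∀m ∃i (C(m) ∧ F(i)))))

∀q ∃l ∀m ∃i (F(q) ∨ ¬F(l) ∨ C(m) ∧ F(i))

Move each ¬ inward, flipping quantifiers it crosses:
  (∀q F(q)) ∨ (∃l ¬F(l)) ∨ (∀m ∃i (C(m) ∧ F(i)))
Finally move all quantifiers to the prefix:
  ∀q ∃l ∀m ∃i (F(q) ∨ ¬F(l) ∨ C(m) ∧ F(i))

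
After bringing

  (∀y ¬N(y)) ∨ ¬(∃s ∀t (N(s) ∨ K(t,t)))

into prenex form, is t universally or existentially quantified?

existential

Push ¬ through the quantifiers and connectives to reach negation normal form:
  (∀y ¬N(y)) ∨ (∀s ∃t (¬N(s) ∧ ¬K(t,t)))
Pull the quantifiers to the front (each side's bound variable is not free in the other side):
  ∀y ∀s ∃t (¬N(y) ∨ ¬N(s) ∧ ¬K(t,t))
The quantifier ∀t sits under an odd number of negations, so it flips to ∃t.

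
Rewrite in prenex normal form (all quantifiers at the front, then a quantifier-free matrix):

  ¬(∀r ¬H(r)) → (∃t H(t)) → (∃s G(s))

First replace A → B with ¬A ∨ B.
  ¬¬(∀r ¬H(r)) ∨ ¬(∃t H(t)) ∨ (∃s G(s))
Move each ¬ inward, flipping quantifiers it crosses:
  (∀r ¬H(r)) ∨ (∀t ¬H(t)) ∨ (∃s G(s))
Finally move all quantifiers to the prefix:
  ∀r ∀t ∃s (¬H(r) ∨ ¬H(t) ∨ G(s))

∀r ∀t ∃s (¬H(r) ∨ ¬H(t) ∨ G(s))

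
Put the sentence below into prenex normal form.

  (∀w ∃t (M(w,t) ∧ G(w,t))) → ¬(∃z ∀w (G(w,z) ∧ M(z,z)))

Eliminate → and ↔ using ¬ and ∨.
  ¬(∀w ∃t (M(w,t) ∧ G(w,t))) ∨ ¬(∃z ∀w (G(w,z) ∧ M(z,z)))
Move each ¬ inward, flipping quantifiers it crosses:
  (∃w ∀t (¬M(w,t) ∨ ¬G(w,t))) ∨ (∀z ∃w (¬G(w,z) ∨ ¬M(z,z)))
Give each quantifier a distinct variable: w↦w1.
  (∃w ∀t (¬M(w,t) ∨ ¬G(w,t))) ∨ (∀z ∃w1 (¬G(w1,z) ∨ ¬M(z,z)))
Pull the quantifiers to the front (each side's bound variable is not free in the other side):
  ∃w ∀t ∀z ∃w1 (¬M(w,t) ∨ ¬G(w,t) ∨ ¬G(w1,z) ∨ ¬M(z,z))

∃w ∀t ∀z ∃w1 (¬M(w,t) ∨ ¬G(w,t) ∨ ¬G(w1,z) ∨ ¬M(z,z))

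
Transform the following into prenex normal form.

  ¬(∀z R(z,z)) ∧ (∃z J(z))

Move each ¬ inward, flipping quantifiers it crosses:
  (∃z ¬R(z,z)) ∧ (∃z J(z))
Standardize variables apart so no two quantifiers bind the same name: z↦u1.
  (∃z ¬R(z,z)) ∧ (∃u1 J(u1))
Pull the quantifiers to the front (each side's bound variable is not free in the other side):
  ∃z ∃u1 (¬R(z,z) ∧ J(u1))

∃z ∃u1 (¬R(z,z) ∧ J(u1))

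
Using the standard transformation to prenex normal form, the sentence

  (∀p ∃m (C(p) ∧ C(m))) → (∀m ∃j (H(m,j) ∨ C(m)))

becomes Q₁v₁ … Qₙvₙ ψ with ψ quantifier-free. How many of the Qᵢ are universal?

2

Eliminate → and ↔ using ¬ and ∨.
  ¬(∀p ∃m (C(p) ∧ C(m))) ∨ (∀m ∃j (H(m,j) ∨ C(m)))
Move each ¬ inward, flipping quantifiers it crosses:
  (∃p ∀m (¬C(p) ∨ ¬C(m))) ∨ (∀m ∃j (H(m,j) ∨ C(m)))
Standardize variables apart so no two quantifiers bind the same name: m↦b.
  (∃p ∀m (¬C(p) ∨ ¬C(m))) ∨ (∀b ∃j (H(b,j) ∨ C(b)))
Finally move all quantifiers to the prefix:
  ∃p ∀m ∀b ∃j (¬C(p) ∨ ¬C(m) ∨ H(b,j) ∨ C(b))
The prefix is ∃p ∀m ∀b ∃j: 2 universal, 2 existential.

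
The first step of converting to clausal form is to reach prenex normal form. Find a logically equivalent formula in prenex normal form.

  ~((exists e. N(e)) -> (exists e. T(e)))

First replace A → B with ¬A ∨ B.
  ~(~(exists e. N(e)) | (exists e. T(e)))
Drive negations inward (¬∀x A ≡ ∃x ¬A, ¬∃x A ≡ ∀x ¬A, De Morgan for ∧/∨):
  (exists e. N(e)) & (forall e. ~T(e))
Standardize variables apart so no two quantifiers bind the same name: e↦u.
  (exists e. N(e)) & (forall u. ~T(u))
Pull the quantifiers to the front (each side's bound variable is not free in the other side):
  exists e. forall u. (N(e) & ~T(u))

exists e. forall u. (N(e) & ~T(u))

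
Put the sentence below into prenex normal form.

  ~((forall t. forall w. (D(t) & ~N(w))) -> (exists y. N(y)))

Rewrite implications/biconditionals: A → B as ¬A ∨ B.
  ~(~(forall t. forall w. (D(t) & ~N(w))) | (exists y. N(y)))
Push ¬ through the quantifiers and connectives to reach negation normal form:
  (forall t. forall w. (D(t) & ~N(w))) & (forall y. ~N(y))
All bound variables are already distinct, so no renaming is needed.
Finally move all quantifiers to the prefix:
  forall t. forall w. forall y. (D(t) & ~N(w) & ~N(y))

forall t. forall w. forall y. (D(t) & ~N(w) & ~N(y))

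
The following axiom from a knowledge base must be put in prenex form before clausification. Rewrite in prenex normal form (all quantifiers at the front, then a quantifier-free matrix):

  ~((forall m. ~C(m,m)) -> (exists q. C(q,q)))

Eliminate → and ↔ using ¬ and ∨.
  ~(~(forall m. ~C(m,m)) | (exists q. C(q,q)))
Drive negations inward (¬∀x A ≡ ∃x ¬A, ¬∃x A ≡ ∀x ¬A, De Morgan for ∧/∨):
  (forall m. ~C(m,m)) & (forall q. ~C(q,q))
Finally move all quantifiers to the prefix:
  forall m. forall q. (~C(m,m) & ~C(q,q))

forall m. forall q. (~C(m,m) & ~C(q,q))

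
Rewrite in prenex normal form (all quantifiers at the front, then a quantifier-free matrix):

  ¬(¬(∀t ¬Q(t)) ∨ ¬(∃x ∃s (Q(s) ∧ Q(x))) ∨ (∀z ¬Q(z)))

∀t ∃x ∃s ∃z (¬Q(t) ∧ Q(s) ∧ Q(x) ∧ Q(z))

Move each ¬ inward, flipping quantifiers it crosses:
  (∀t ¬Q(t)) ∧ (∃x ∃s (Q(s) ∧ Q(x))) ∧ (∃z Q(z))
All bound variables are already distinct, so no renaming is needed.
Extract every quantifier outward, since the variables are now distinct and don't occur free across branches:
  ∀t ∃x ∃s ∃z (¬Q(t) ∧ Q(s) ∧ Q(x) ∧ Q(z))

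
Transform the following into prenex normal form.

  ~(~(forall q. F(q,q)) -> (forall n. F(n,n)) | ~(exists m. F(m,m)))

exists q. exists n. exists m. (~F(q,q) & ~F(n,n) & F(m,m))

Rewrite implications/biconditionals: A → B as ¬A ∨ B.
  ~(~~(forall q. F(q,q)) | (forall n. F(n,n)) | ~(exists m. F(m,m)))
Move each ¬ inward, flipping quantifiers it crosses:
  (exists q. ~F(q,q)) & (exists n. ~F(n,n)) & (exists m. F(m,m))
All bound variables are already distinct, so no renaming is needed.
Finally move all quantifiers to the prefix:
  exists q. exists n. exists m. (~F(q,q) & ~F(n,n) & F(m,m))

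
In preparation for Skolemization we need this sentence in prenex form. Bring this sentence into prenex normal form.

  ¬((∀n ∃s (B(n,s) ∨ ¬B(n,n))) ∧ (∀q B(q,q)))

∃n ∀s ∃q (¬B(n,s) ∧ B(n,n) ∨ ¬B(q,q))

Push ¬ through the quantifiers and connectives to reach negation normal form:
  (∃n ∀s (¬B(n,s) ∧ B(n,n))) ∨ (∃q ¬B(q,q))
All bound variables are already distinct, so no renaming is needed.
Pull the quantifiers to the front (each side's bound variable is not free in the other side):
  ∃n ∀s ∃q (¬B(n,s) ∧ B(n,n) ∨ ¬B(q,q))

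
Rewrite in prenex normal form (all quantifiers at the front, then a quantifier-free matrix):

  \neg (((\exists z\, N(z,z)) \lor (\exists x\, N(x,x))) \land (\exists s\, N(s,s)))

\forall z\, \forall x\, \forall s\, (\neg N(z,z) \land \neg N(x,x) \lor \neg N(s,s))

Push ¬ through the quantifiers and connectives to reach negation normal form:
  (\forall z\, \neg N(z,z)) \land (\forall x\, \neg N(x,x)) \lor (\forall s\, \neg N(s,s))
All bound variables are already distinct, so no renaming is needed.
Finally move all quantifiers to the prefix:
  \forall z\, \forall x\, \forall s\, (\neg N(z,z) \land \neg N(x,x) \lor \neg N(s,s))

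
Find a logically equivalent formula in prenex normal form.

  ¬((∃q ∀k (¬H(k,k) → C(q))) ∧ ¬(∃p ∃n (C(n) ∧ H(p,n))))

Rewrite implications/biconditionals: A → B as ¬A ∨ B.
  ¬((∃q ∀k (¬¬H(k,k) ∨ C(q))) ∧ ¬(∃p ∃n (C(n) ∧ H(p,n))))
Move each ¬ inward, flipping quantifiers it crosses:
  (∀q ∃k (¬H(k,k) ∧ ¬C(q))) ∨ (∃p ∃n (C(n) ∧ H(p,n)))
All bound variables are already distinct, so no renaming is needed.
Extract every quantifier outward, since the variables are now distinct and don't occur free across branches:
  ∀q ∃k ∃p ∃n (¬H(k,k) ∧ ¬C(q) ∨ C(n) ∧ H(p,n))

∀q ∃k ∃p ∃n (¬H(k,k) ∧ ¬C(q) ∨ C(n) ∧ H(p,n))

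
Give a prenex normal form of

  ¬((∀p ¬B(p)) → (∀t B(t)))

∀p ∃t (¬B(p) ∧ ¬B(t))

Rewrite implications/biconditionals: A → B as ¬A ∨ B.
  ¬(¬(∀p ¬B(p)) ∨ (∀t B(t)))
Drive negations inward (¬∀x A ≡ ∃x ¬A, ¬∃x A ≡ ∀x ¬A, De Morgan for ∧/∨):
  (∀p ¬B(p)) ∧ (∃t ¬B(t))
All bound variables are already distinct, so no renaming is needed.
Finally move all quantifiers to the prefix:
  ∀p ∃t (¬B(p) ∧ ¬B(t))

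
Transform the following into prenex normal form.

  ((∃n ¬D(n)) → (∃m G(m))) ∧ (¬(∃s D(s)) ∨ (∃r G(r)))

First replace A → B with ¬A ∨ B.
  (¬(∃n ¬D(n)) ∨ (∃m G(m))) ∧ (¬(∃s D(s)) ∨ (∃r G(r)))
Move each ¬ inward, flipping quantifiers it crosses:
  ((∀n D(n)) ∨ (∃m G(m))) ∧ ((∀s ¬D(s)) ∨ (∃r G(r)))
All bound variables are already distinct, so no renaming is needed.
Extract every quantifier outward, since the variables are now distinct and don't occur free across branches:
  ∀n ∃m ∀s ∃r ((D(n) ∨ G(m)) ∧ (¬D(s) ∨ G(r)))

∀n ∃m ∀s ∃r ((D(n) ∨ G(m)) ∧ (¬D(s) ∨ G(r)))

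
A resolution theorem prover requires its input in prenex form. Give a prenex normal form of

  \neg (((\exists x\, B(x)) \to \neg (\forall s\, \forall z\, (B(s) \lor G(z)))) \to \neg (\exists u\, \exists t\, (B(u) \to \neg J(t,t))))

\forall x\, \exists s\, \exists z\, \exists u\, \exists t\, ((\neg B(x) \lor \neg B(s) \land \neg G(z)) \land (\neg B(u) \lor \neg J(t,t)))

Rewrite implications/biconditionals: A → B as ¬A ∨ B.
  \neg (\neg (\neg (\exists x\, B(x)) \lor \neg (\forall s\, \forall z\, (B(s) \lor G(z)))) \lor \neg (\exists u\, \exists t\, (\neg B(u) \lor \neg J(t,t))))
Drive negations inward (¬∀x A ≡ ∃x ¬A, ¬∃x A ≡ ∀x ¬A, De Morgan for ∧/∨):
  ((\forall x\, \neg B(x)) \lor (\exists s\, \exists z\, (\neg B(s) \land \neg G(z)))) \land (\exists u\, \exists t\, (\neg B(u) \lor \neg J(t,t)))
All bound variables are already distinct, so no renaming is needed.
Finally move all quantifiers to the prefix:
  \forall x\, \exists s\, \exists z\, \exists u\, \exists t\, ((\neg B(x) \lor \neg B(s) \land \neg G(z)) \land (\neg B(u) \lor \neg J(t,t)))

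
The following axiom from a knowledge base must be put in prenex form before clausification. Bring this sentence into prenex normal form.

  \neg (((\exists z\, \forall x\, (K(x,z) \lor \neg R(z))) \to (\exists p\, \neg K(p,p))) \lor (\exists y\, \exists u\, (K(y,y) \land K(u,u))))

First replace A → B with ¬A ∨ B.
  \neg (\neg (\exists z\, \forall x\, (K(x,z) \lor \neg R(z))) \lor (\exists p\, \neg K(p,p)) \lor (\exists y\, \exists u\, (K(y,y) \land K(u,u))))
Move each ¬ inward, flipping quantifiers it crosses:
  (\exists z\, \forall x\, (K(x,z) \lor \neg R(z))) \land (\forall p\, K(p,p)) \land (\forall y\, \forall u\, (\neg K(y,y) \lor \neg K(u,u)))
All bound variables are already distinct, so no renaming is needed.
Extract every quantifier outward, since the variables are now distinct and don't occur free across branches:
  \exists z\, \forall x\, \forall p\, \forall y\, \forall u\, ((K(x,z) \lor \neg R(z)) \land K(p,p) \land (\neg K(y,y) \lor \neg K(u,u)))

\exists z\, \forall x\, \forall p\, \forall y\, \forall u\, ((K(x,z) \lor \neg R(z)) \land K(p,p) \land (\neg K(y,y) \lor \neg K(u,u)))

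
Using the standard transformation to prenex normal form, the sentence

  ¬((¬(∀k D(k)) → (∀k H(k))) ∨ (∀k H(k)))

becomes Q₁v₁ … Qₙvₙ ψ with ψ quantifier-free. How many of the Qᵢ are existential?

Rewrite implications/biconditionals: A → B as ¬A ∨ B.
  ¬(¬¬(∀k D(k)) ∨ (∀k H(k)) ∨ (∀k H(k)))
Push ¬ through the quantifiers and connectives to reach negation normal form:
  (∃k ¬D(k)) ∧ (∃k ¬H(k)) ∧ (∃k ¬H(k))
Standardize variables apart so no two quantifiers bind the same name: k↦u, k↦x.
  (∃k ¬D(k)) ∧ (∃u ¬H(u)) ∧ (∃x ¬H(x))
Finally move all quantifiers to the prefix:
  ∃k ∃u ∃x (¬D(k) ∧ ¬H(u) ∧ ¬H(x))
The prefix is ∃k ∃u ∃x: 0 universal, 3 existential.

3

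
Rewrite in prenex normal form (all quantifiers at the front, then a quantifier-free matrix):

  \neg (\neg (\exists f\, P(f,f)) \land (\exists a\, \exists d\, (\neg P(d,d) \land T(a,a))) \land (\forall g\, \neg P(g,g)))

\exists f\, \forall a\, \forall d\, \exists g\, (P(f,f) \lor P(d,d) \lor \neg T(a,a) \lor P(g,g))

Move each ¬ inward, flipping quantifiers it crosses:
  (\exists f\, P(f,f)) \lor (\forall a\, \forall d\, (P(d,d) \lor \neg T(a,a))) \lor (\exists g\, P(g,g))
Pull the quantifiers to the front (each side's bound variable is not free in the other side):
  \exists f\, \forall a\, \forall d\, \exists g\, (P(f,f) \lor P(d,d) \lor \neg T(a,a) \lor P(g,g))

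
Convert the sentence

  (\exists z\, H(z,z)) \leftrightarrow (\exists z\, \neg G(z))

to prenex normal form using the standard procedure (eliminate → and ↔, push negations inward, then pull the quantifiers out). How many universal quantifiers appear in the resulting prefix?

2

Eliminate → and ↔ using ¬ and ∨; A ↔ B as (¬A ∨ B) ∧ (¬B ∨ A).
  (\neg (\exists z\, H(z,z)) \lor (\exists z\, \neg G(z))) \land (\neg (\exists z\, \neg G(z)) \lor (\exists z\, H(z,z)))
Push ¬ through the quantifiers and connectives to reach negation normal form:
  ((\forall z\, \neg H(z,z)) \lor (\exists z\, \neg G(z))) \land ((\forall z\, G(z)) \lor (\exists z\, H(z,z)))
Rename bound variables to avoid capture: z↦w, z↦v1, z↦x1.
  ((\forall z\, \neg H(z,z)) \lor (\exists w\, \neg G(w))) \land ((\forall v1\, G(v1)) \lor (\exists x1\, H(x1,x1)))
Pull the quantifiers to the front (each side's bound variable is not free in the other side):
  \forall z\, \exists w\, \forall v1\, \exists x1\, ((\neg H(z,z) \lor \neg G(w)) \land (G(v1) \lor H(x1,x1)))
The prefix is \forall z \exists w \forall v1 \exists x1: 2 universal, 2 existential.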